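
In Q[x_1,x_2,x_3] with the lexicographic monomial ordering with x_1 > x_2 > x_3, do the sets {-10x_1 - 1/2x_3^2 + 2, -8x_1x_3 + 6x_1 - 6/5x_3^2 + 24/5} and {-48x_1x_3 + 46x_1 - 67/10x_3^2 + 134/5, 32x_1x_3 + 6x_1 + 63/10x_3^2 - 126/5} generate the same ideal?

Yes, the ideals are equal.

For a fixed monomial order, each ideal has a unique reduced Gröbner basis; comparing bases decides equality.
Buchberger on the first generating set:
f_1 = -10x_1 - 1/2x_3^2 + 2, LT = x_1.
f_2 = -8x_1x_3 + 6x_1 - 6/5x_3^2 + 24/5, LT = x_1x_3.

S(f_1,f_2): lcm = x_1x_3. S = 3/4x_1 + 1/20x_3^3 - 3/20x_3^2 - 1/5x_3 + 3/5.
  leading term x_1: subtract (-3/40)·f_1 from 3/4x_1 + 1/20x_3^3 - 3/20x_3^2 - 1/5x_3 + 3/5 → 1/20x_3^3 - 3/16x_3^2 - 1/5x_3 + 3/4
  leading term x_3^3: no divisor's leading term divides it; move 1/20x_3^3 to the remainder.
  leading term x_3^2: no divisor's leading term divides it; move -3/16x_3^2 to the remainder.
  leading term x_3: no divisor's leading term divides it; move -1/5x_3 to the remainder.
  leading term 1: no divisor's leading term divides it; move 3/4 to the remainder.
  remainder 1/20x_3^3 - 3/16x_3^2 - 1/5x_3 + 3/4 ≠ 0; add g_3 = 1/20x_3^3 - 3/16x_3^2 - 1/5x_3 + 3/4 to the basis.

The other S-polynomials (S(f_1,g_3), S(f_2,g_3)) all reduce to 0 modulo the current basis, so we have a Gröbner basis.
Inter-reduce: drop elements whose leading term is divisible by another's, tail-reduce, and make monic.
Reduced Gröbner basis: {x_1 + 1/20x_3^2 - 1/5, x_3^3 - 15/4x_3^2 - 4x_3 + 15}.

Buchberger on the second generating set:
h_1 = -48x_1x_3 + 46x_1 - 67/10x_3^2 + 134/5, LT = x_1x_3.
h_2 = 32x_1x_3 + 6x_1 + 63/10x_3^2 - 126/5, LT = x_1x_3.

S(h_1,h_2): lcm = x_1x_3. S = -55/48x_1 - 11/192x_3^2 + 11/48.
  leading term x_1: no divisor's leading term divides it; move -55/48x_1 to the remainder.
  leading term x_3^2: no divisor's leading term divides it; move -11/192x_3^2 to the remainder.
  leading term 1: no divisor's leading term divides it; move 11/48 to the remainder.
  remainder -55/48x_1 - 11/192x_3^2 + 11/48 ≠ 0; add k_3 = -55/48x_1 - 11/192x_3^2 + 11/48 to the basis.

S(h_1,k_3): lcm = x_1x_3. S = -23/24x_1 - 1/20x_3^3 + 67/480x_3^2 + 1/5x_3 - 67/120.
  leading term x_1: subtract (46/55)·k_3 from -23/24x_1 - 1/20x_3^3 + 67/480x_3^2 + 1/5x_3 - 67/120 → -1/20x_3^3 + 3/16x_3^2 + 1/5x_3 - 3/4
  leading term x_3^3: no divisor's leading term divides it; move -1/20x_3^3 to the remainder.
  leading term x_3^2: no divisor's leading term divides it; move 3/16x_3^2 to the remainder.
  leading term x_3: no divisor's leading term divides it; move 1/5x_3 to the remainder.
  leading term 1: no divisor's leading term divides it; move -3/4 to the remainder.
  remainder -1/20x_3^3 + 3/16x_3^2 + 1/5x_3 - 3/4 ≠ 0; add k_4 = -1/20x_3^3 + 3/16x_3^2 + 1/5x_3 - 3/4 to the basis.

The other S-polynomials (S(h_2,k_3), S(h_1,k_4), S(h_2,k_4), S(k_3,k_4)) all reduce to 0 modulo the current basis, so we have a Gröbner basis.
Inter-reduce: drop elements whose leading term is divisible by another's, tail-reduce, and make monic.
Reduced Gröbner basis: {x_1 + 1/20x_3^2 - 1/5, x_3^3 - 15/4x_3^2 - 4x_3 + 15}.

These coincide, so the ideals are equal.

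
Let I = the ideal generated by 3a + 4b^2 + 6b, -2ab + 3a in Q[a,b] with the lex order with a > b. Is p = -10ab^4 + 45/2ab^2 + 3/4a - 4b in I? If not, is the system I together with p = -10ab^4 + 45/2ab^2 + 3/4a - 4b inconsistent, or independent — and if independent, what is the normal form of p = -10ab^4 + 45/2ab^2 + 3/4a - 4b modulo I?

-10ab^4 + 45/2ab^2 + 3/4a - 4b is independent of I; its normal form modulo I is -b^2 - 11/2b.

First compute the reduced Gröbner basis of I by Buchberger's algorithm.
f_1 = 3a + 4b^2 + 6b, LT = a.
f_2 = -2ab + 3a, LT = ab.

S(f_1,f_2): lcm = ab. S = 3/2a + 4/3b^3 + 2b^2.
  leading term a: subtract (1/2)·f_1 from 3/2a + 4/3b^3 + 2b^2 → 4/3b^3 - 3b
  leading term b^3: no divisor's leading term divides it; move 4/3b^3 to the remainder.
  leading term b: no divisor's leading term divides it; move -3b to the remainder.
  remainder 4/3b^3 - 3b ≠ 0; add h_3 = 4/3b^3 - 3b to the basis.

S(f_1,h_3): leading monomials are coprime, so the S-polynomial reduces to 0 (Buchberger's first criterion).
S(f_2,h_3): lcm = ab^3. S = -3/2ab^2 + 9/4ab.
  leading term ab^2: subtract (-1/2b^2)·f_1 from -3/2ab^2 + 9/4ab → 9/4ab + 2b^4 + 3b^3
  leading term ab: subtract (3/4b)·f_1 from 9/4ab + 2b^4 + 3b^3 → 2b^4 - 9/2b^2
  leading term b^4: subtract (3/2b)·h_3 from 2b^4 - 9/2b^2 → 0
  remainder 0.

Every S-polynomial of the final basis reduces to 0, so we have a Gröbner basis.
Inter-reduce: drop elements whose leading term is divisible by another's, tail-reduce, and make monic.
Reduced Gröbner basis: {a + 4/3b^2 + 2b, b^3 - 9/4b}.
Label its elements g_1 = a + 4/3b^2 + 2b, g_2 = b^3 - 9/4b.

Reduce p = -10ab^4 + 45/2ab^2 + 3/4a - 4b modulo G:
  leading term ab^4: subtract (-10b^4)·g_1 from -10ab^4 + 45/2ab^2 + 3/4a - 4b → 45/2ab^2 + 3/4a + 40/3b^6 + 20b^5 - 4b
  leading term ab^2: subtract (45/2b^2)·g_1 from 45/2ab^2 + 3/4a + 40/3b^6 + 20b^5 - 4b → 3/4a + 40/3b^6 + 20b^5 - 30b^4 - 45b^3 - 4b
  leading term a: subtract (3/4)·g_1 from 3/4a + 40/3b^6 + 20b^5 - 30b^4 - 45b^3 - 4b → 40/3b^6 + 20b^5 - 30b^4 - 45b^3 - b^2 - 11/2b
  leading term b^6: subtract (40/3b^3)·g_2 from 40/3b^6 + 20b^5 - 30b^4 - 45b^3 - b^2 - 11/2b → 20b^5 - 45b^3 - b^2 - 11/2b
  leading term b^5: subtract (20b^2)·g_2 from 20b^5 - 45b^3 - b^2 - 11/2b → -b^2 - 11/2b
  leading term b^2: no divisor's leading term divides it; move -b^2 to the remainder.
  leading term b: no divisor's leading term divides it; move -11/2b to the remainder.
  normal form = -b^2 - 11/2b.
The normal form is nonzero, so p ∉ I. Since p minus its normal form lies in I, I + (p) = I + (r) where r = -b^2 - 11/2b; decide whether this ideal is the whole ring.
Run Buchberger on G together with r (pairs among the g_i already reduce to 0 since G is a Gröbner basis):
g_1 = a + 4/3b^2 + 2b, LT = a.
g_2 = b^3 - 9/4b, LT = b^3.
r = -b^2 - 11/2b, LT = b^2.

S(g_1,g_2): leading monomials are coprime, so the S-polynomial reduces to 0 (Buchberger's first criterion).
S(g_1,r): leading monomials are coprime, so the S-polynomial reduces to 0 (Buchberger's first criterion).
S(g_2,r): lcm = b^3. S = -11/2b^2 - 9/4b.
  leading term b^2: subtract (11/2)·r from -11/2b^2 - 9/4b → 28b
  leading term b: no divisor's leading term divides it; move 28b to the remainder.
  remainder 28b ≠ 0; add m_4 = 28b to the basis.

S(g_1,m_4): leading monomials are coprime, so the S-polynomial reduces to 0 (Buchberger's first criterion).
S(g_2,m_4): lcm = b^3. S = -9/4b.
  leading term b: subtract (-9/112)·m_4 from -9/4b → 0
  remainder 0.

S(r,m_4): lcm = b^2. S = 11/2b.
  leading term b: subtract (11/56)·m_4 from 11/2b → 0
  remainder 0.

Every S-polynomial of the final basis reduces to 0, so we have a Gröbner basis.
Inter-reduce: drop elements whose leading term is divisible by another's, tail-reduce, and make monic.
Reduced Gröbner basis: {a, b}.
The reduced Gröbner basis of I + (p) is {a, b} ≠ {1}, a proper ideal, so the enlarged system stays consistent: p is independent of I, with normal form -b^2 - 11/2b.

Ideal membership is decidable via reduction modulo a Gröbner basis.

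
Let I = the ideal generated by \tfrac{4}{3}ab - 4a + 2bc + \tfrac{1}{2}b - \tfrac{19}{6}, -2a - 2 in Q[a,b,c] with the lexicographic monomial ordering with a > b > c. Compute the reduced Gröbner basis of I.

G = {a + 1, bc - \tfrac{5}{12}b + \tfrac{5}{12}}

This is the nonlinear analogue of row-reducing a linear system.

f_1 = \tfrac{4}{3}ab - 4a + 2bc + \tfrac{1}{2}b - \tfrac{19}{6}, LT = ab.
f_2 = -2a - 2, LT = a.

S(f_1,f_2): lcm = ab. S = -3a + \tfrac{3}{2}bc - \tfrac{5}{8}b - \tfrac{19}{8}.
  reduce S modulo (f_1, f_2):
  remainder \tfrac{3}{2}bc - \tfrac{5}{8}b + \tfrac{5}{8} ≠ 0; add g_3 = \tfrac{3}{2}bc - \tfrac{5}{8}b + \tfrac{5}{8} to the basis.

The other S-polynomials (S(f_1,g_3), S(f_2,g_3)) all reduce to 0 modulo the current basis, so we have a Gröbner basis.
Inter-reduce: drop elements whose leading term is divisible by another's, tail-reduce, and make monic.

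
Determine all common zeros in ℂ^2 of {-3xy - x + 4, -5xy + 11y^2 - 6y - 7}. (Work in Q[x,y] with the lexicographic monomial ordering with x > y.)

{(-2, -1), (2*sqrt(631)/15 + 62/15, 20/33 - sqrt(631)/33), (62/15 - 2*sqrt(631)/15, 20/33 + sqrt(631)/33)}

Compute a lex Gröbner basis by Buchberger's algorithm.
f_1 = -3xy - x + 4, LT = xy.
f_2 = -5xy + 11y^2 - 6y - 7, LT = xy.

S(f_1,f_2): lcm = xy. S = 1/3x + 11/5y^2 - 6/5y - 41/15.
  reduce S modulo (f_1, f_2):
  remainder 1/3x + 11/5y^2 - 6/5y - 41/15 ≠ 0; add h_3 = 1/3x + 11/5y^2 - 6/5y - 41/15 to the basis.

S(f_1,h_3): lcm = xy. S = 1/3x - 33/5y^3 + 18/5y^2 + 41/5y - 4/3.
  reduce S modulo (f_1, f_2, h_3):
  remainder -33/5y^3 + 7/5y^2 + 47/5y + 7/5 ≠ 0; add h_4 = -33/5y^3 + 7/5y^2 + 47/5y + 7/5 to the basis.

The other S-polynomials (S(f_2,h_3), S(f_1,h_4), S(f_2,h_4), S(h_3,h_4)) all reduce to 0 modulo the current basis, so we have a Gröbner basis.
Inter-reduce: drop elements whose leading term is divisible by another's, tail-reduce, and make monic.
Reduced Gröbner basis: {x + 33/5y^2 - 18/5y - 41/5, y^3 - 7/33y^2 - 47/33y - 7/33}.

A lex Gröbner basis eliminates variables successively. Here y^3 - 7/33y^2 - 47/33y - 7/33 depends only on y, with roots {-1, 20/33 - sqrt(631)/33, 20/33 + sqrt(631)/33}; lifting each root through the earlier basis elements recovers the full solutions.
  y = -1: the earlier basis element becomes x + 2 = 0, giving x = -2 — point (-2, -1).
  y = 20/33 - sqrt(631)/33: the earlier basis element becomes x - 62/15 - 2*sqrt(631)/15 = 0, giving x = 2*sqrt(631)/15 + 62/15 — point (2*sqrt(631)/15 + 62/15, 20/33 - sqrt(631)/33).
  y = 20/33 + sqrt(631)/33: the earlier basis element becomes x - 62/15 + 2*sqrt(631)/15 = 0, giving x = 62/15 - 2*sqrt(631)/15 — point (62/15 - 2*sqrt(631)/15, 20/33 + sqrt(631)/33).
This is the nonlinear analogue of row-reducing a linear system.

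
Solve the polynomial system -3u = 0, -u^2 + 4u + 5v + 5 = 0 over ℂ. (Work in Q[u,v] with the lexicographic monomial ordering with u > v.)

Compute a lex Gröbner basis by Buchberger's algorithm.
f_1 = -3u, LT = u.
f_2 = -u^2 + 4u + 5v + 5, LT = u^2.

S(f_1,f_2): lcm = u^2. S = 4u + 5v + 5.
  leading term u: subtract (-4/3)·f_1 from 4u + 5v + 5 → 5v + 5
  leading term v: no divisor's leading term divides it; move 5v to the remainder.
  leading term 1: no divisor's leading term divides it; move 5 to the remainder.
  remainder 5v + 5 ≠ 0; add h_3 = 5v + 5 to the basis.

The other S-polynomials (S(f_1,h_3), S(f_2,h_3)) all reduce to 0 modulo the current basis, so we have a Gröbner basis.
Inter-reduce: drop elements whose leading term is divisible by another's, tail-reduce, and make monic.
Reduced Gröbner basis: {u, v + 1}.

The lex basis is triangular: the last element involves only v. Solving v + 1 = 0 gives v ∈ {-1}; substituting each value into the earlier elements determines the remaining variables.
  v = -1: the earlier basis element becomes u = 0, giving u = 0 — point (0, -1).
Zero-dimensionality of the ideal guarantees finitely many solutions over ℂ.

{(0, -1)}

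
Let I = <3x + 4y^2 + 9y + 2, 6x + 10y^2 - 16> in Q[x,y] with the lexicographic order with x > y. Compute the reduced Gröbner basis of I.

f_1 = 3x + 4y^2 + 9y + 2, LT = x.
f_2 = 6x + 10y^2 - 16, LT = x.

S(f_1,f_2): lcm = x. S = -1/3y^2 + 3y + 10/3.
  reduce S modulo (f_1, f_2):
  remainder -1/3y^2 + 3y + 10/3 ≠ 0; add g_3 = -1/3y^2 + 3y + 10/3 to the basis.

The other S-polynomials (S(f_1,g_3), S(f_2,g_3)) all reduce to 0 modulo the current basis, so we have a Gröbner basis.
Inter-reduce: drop elements whose leading term is divisible by another's, tail-reduce, and make monic.

G = {x + 15y + 14, y^2 - 9y - 10}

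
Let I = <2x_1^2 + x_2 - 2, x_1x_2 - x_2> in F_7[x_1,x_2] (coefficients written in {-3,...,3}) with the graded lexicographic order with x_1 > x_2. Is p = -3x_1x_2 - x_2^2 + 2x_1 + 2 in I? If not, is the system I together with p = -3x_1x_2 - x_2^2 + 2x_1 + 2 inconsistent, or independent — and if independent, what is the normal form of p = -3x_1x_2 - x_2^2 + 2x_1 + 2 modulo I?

First compute the reduced Gröbner basis of I by Buchberger's algorithm.
f_1 = 2x_1^2 + x_2 - 2, LT = x_1^2.
f_2 = x_1x_2 - x_2, LT = x_1x_2.

S(f_1,f_2): lcm = x_1^2x_2. S = x_1x_2 - 3x_2^2 - x_2.
  leading term x_1x_2: subtract (1)·f_2 from x_1x_2 - 3x_2^2 - x_2 → -3x_2^2
  leading term x_2^2: no divisor's leading term divides it; move -3x_2^2 to the remainder.
  remainder -3x_2^2 ≠ 0; add h_3 = -3x_2^2 to the basis.

The other S-polynomials (S(f_1,h_3), S(f_2,h_3)) all reduce to 0 modulo the current basis, so we have a Gröbner basis.
Inter-reduce: drop elements whose leading term is divisible by another's, tail-reduce, and make monic.
Reduced Gröbner basis: {x_1^2 - 3x_2 - 1, x_1x_2 - x_2, x_2^2}.
Label its elements g_1 = x_1^2 - 3x_2 - 1, g_2 = x_1x_2 - x_2, g_3 = x_2^2.

Reduce p = -3x_1x_2 - x_2^2 + 2x_1 + 2 modulo G:
  leading term x_1x_2: subtract (-3)·g_2 from -3x_1x_2 - x_2^2 + 2x_1 + 2 → -x_2^2 + 2x_1 - 3x_2 + 2
  leading term x_2^2: subtract (-1)·g_3 from -x_2^2 + 2x_1 - 3x_2 + 2 → 2x_1 - 3x_2 + 2
  leading term x_1: no divisor's leading term divides it; move 2x_1 to the remainder.
  leading term x_2: no divisor's leading term divides it; move -3x_2 to the remainder.
  leading term 1: no divisor's leading term divides it; move 2 to the remainder.
  normal form = 2x_1 - 3x_2 + 2.
The normal form is nonzero, so p ∉ I. Since p minus its normal form lies in I, I + (p) = I + (r) where r = 2x_1 - 3x_2 + 2; decide whether this ideal is the whole ring.
Run Buchberger on G together with r (pairs among the g_i already reduce to 0 since G is a Gröbner basis):
g_1 = x_1^2 - 3x_2 - 1, LT = x_1^2.
g_2 = x_1x_2 - x_2, LT = x_1x_2.
g_3 = x_2^2, LT = x_2^2.
r = 2x_1 - 3x_2 + 2, LT = x_1.

S(g_1,r): lcm = x_1^2. S = -2x_1x_2 - x_1 - 3x_2 - 1.
  leading term x_1x_2: subtract (-2)·g_2 from -2x_1x_2 - x_1 - 3x_2 - 1 → -x_1 + 2x_2 - 1
  leading term x_1: subtract (3)·r from -x_1 + 2x_2 - 1 → -3x_2
  leading term x_2: no divisor's leading term divides it; move -3x_2 to the remainder.
  remainder -3x_2 ≠ 0; add m_5 = -3x_2 to the basis.

The other S-polynomials (S(g_1,g_2), S(g_1,g_3), S(g_2,g_3), S(g_2,r), S(g_3,r), S(g_1,m_5), S(g_2,m_5), S(g_3,m_5), S(r,m_5)) all reduce to 0 modulo the current basis, so we have a Gröbner basis.
Inter-reduce: drop elements whose leading term is divisible by another's, tail-reduce, and make monic.
Reduced Gröbner basis: {x_1 + 1, x_2}.
The reduced Gröbner basis of I + (p) is {x_1 + 1, x_2} ≠ {1}, a proper ideal, so the enlarged system stays consistent: p is independent of I, with normal form 2x_1 - 3x_2 + 2.

The remainder on division by a Gröbner basis is unique — it is the normal form.

-3x_1x_2 - x_2^2 + 2x_1 + 2 is independent of I; its normal form modulo I is 2x_1 - 3x_2 + 2.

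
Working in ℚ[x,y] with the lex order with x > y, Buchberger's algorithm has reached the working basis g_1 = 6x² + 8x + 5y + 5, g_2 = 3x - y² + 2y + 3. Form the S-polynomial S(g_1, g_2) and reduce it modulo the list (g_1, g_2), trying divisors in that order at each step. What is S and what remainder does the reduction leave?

S(g_1, g_2) = ⅓xy² - ⅔xy + ⅓x + ⅚y + ⅚; remainder on division = 1/9y⁴ - 4/9y³ + 2/9y² + 23/18y + ½.

lcm(LM(g_1), LM(g_2)) = x².
S = (lcm/LT(g_1))·g_1 − (lcm/LT(g_2))·g_2 = ⅓xy² - ⅔xy + ⅓x + ⅚y + ⅚.
Reduce S modulo (g_1, g_2) in that order:
  leading term xy²: subtract (1/9y²)·g_2 from ⅓xy² - ⅔xy + ⅓x + ⅚y + ⅚ → -⅔xy + ⅓x + 1/9y⁴ - 2/9y³ - ⅓y² + ⅚y + ⅚
  leading term xy: subtract (-2/9y)·g_2 from -⅔xy + ⅓x + 1/9y⁴ - 2/9y³ - ⅓y² + ⅚y + ⅚ → ⅓x + 1/9y⁴ - 4/9y³ + 1/9y² + 3/2y + ⅚
  leading term x: subtract (1/9)·g_2 from ⅓x + 1/9y⁴ - 4/9y³ + 1/9y² + 3/2y + ⅚ → 1/9y⁴ - 4/9y³ + 2/9y² + 23/18y + ½
  leading term y⁴: no divisor's leading term divides it; move 1/9y⁴ to the remainder.
  leading term y³: no divisor's leading term divides it; move -4/9y³ to the remainder.
  leading term y²: no divisor's leading term divides it; move 2/9y² to the remainder.
  leading term y: no divisor's leading term divides it; move 23/18y to the remainder.
  leading term 1: no divisor's leading term divides it; move ½ to the remainder.
The remainder 1/9y⁴ - 4/9y³ + 2/9y² + 23/18y + ½ is nonzero, so it would be added as the next basis element.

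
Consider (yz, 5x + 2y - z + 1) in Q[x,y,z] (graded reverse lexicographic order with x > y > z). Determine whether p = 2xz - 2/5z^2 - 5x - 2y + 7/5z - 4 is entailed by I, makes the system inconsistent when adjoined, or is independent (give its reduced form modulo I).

First compute the reduced Gröbner basis of I by Buchberger's algorithm.
f_1 = yz, LT = yz.
f_2 = 5x + 2y - z + 1, LT = x.

S(f_1,f_2): leading monomials are coprime, so the S-polynomial reduces to 0 (Buchberger's first criterion).
Every S-polynomial of the final basis reduces to 0, so we have a Gröbner basis.
Inter-reduce: drop elements whose leading term is divisible by another's, tail-reduce, and make monic.
Reduced Gröbner basis: {yz, x + 2/5y - 1/5z + 1/5}.
Label its elements g_1 = yz, g_2 = x + 2/5y - 1/5z + 1/5.

Reduce p = 2xz - 2/5z^2 - 5x - 2y + 7/5z - 4 modulo G:
  leading term xz: subtract (2z)·g_2 from 2xz - 2/5z^2 - 5x - 2y + 7/5z - 4 → -4/5yz - 5x - 2y + z - 4
  leading term yz: subtract (-4/5)·g_1 from -4/5yz - 5x - 2y + z - 4 → -5x - 2y + z - 4
  leading term x: subtract (-5)·g_2 from -5x - 2y + z - 4 → -3
  leading term 1: no divisor's leading term divides it; move -3 to the remainder.
  normal form = -3.
The normal form is nonzero, so p ∉ I. Since p minus its normal form lies in I, I + (p) = I + (r) where r = -3; decide whether this ideal is the whole ring.
Here r = -3 is a nonzero constant, hence a unit: 1 ∈ I + (p), the Gröbner basis of I + (p) is {1}, and the enlarged system has no common solution — adjoining p is inconsistent.

Adjoining 2xz - 2/5z^2 - 5x - 2y + 7/5z - 4 makes the ideal the whole ring: the system is inconsistent.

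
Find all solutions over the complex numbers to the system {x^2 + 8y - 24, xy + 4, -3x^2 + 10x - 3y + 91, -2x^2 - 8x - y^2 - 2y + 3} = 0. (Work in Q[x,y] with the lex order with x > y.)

{(-4, 1)}

Compute a lex Gröbner basis by Buchberger's algorithm.
f_1 = x^2 + 8y - 24, LT = x^2.
f_2 = xy + 4, LT = xy.
f_3 = -3x^2 + 10x - 3y + 91, LT = x^2.
f_4 = -2x^2 - 8x - y^2 - 2y + 3, LT = x^2.

S(f_1,f_2): lcm = x^2y. S = -4x + 8y^2 - 24y.
  leading term x: no divisor's leading term divides it; move -4x to the remainder.
  leading term y^2: no divisor's leading term divides it; move 8y^2 to the remainder.
  leading term y: no divisor's leading term divides it; move -24y to the remainder.
  remainder -4x + 8y^2 - 24y ≠ 0; add h_5 = -4x + 8y^2 - 24y to the basis.

S(f_1,f_3): lcm = x^2. S = 10/3x + 7y + 19/3.
  leading term x: subtract (-5/6)·h_5 from 10/3x + 7y + 19/3 → 20/3y^2 - 13y + 19/3
  leading term y^2: no divisor's leading term divides it; move 20/3y^2 to the remainder.
  leading term y: no divisor's leading term divides it; move -13y to the remainder.
  leading term 1: no divisor's leading term divides it; move 19/3 to the remainder.
  remainder 20/3y^2 - 13y + 19/3 ≠ 0; add h_6 = 20/3y^2 - 13y + 19/3 to the basis.

S(f_1,f_4): lcm = x^2. S = -4x - 1/2y^2 + 7y - 45/2.
  leading term x: subtract (1)·h_5 from -4x - 1/2y^2 + 7y - 45/2 → -17/2y^2 + 31y - 45/2
  leading term y^2: subtract (-51/40)·h_6 from -17/2y^2 + 31y - 45/2 → 577/40y - 577/40
  leading term y: no divisor's leading term divides it; move 577/40y to the remainder.
  leading term 1: no divisor's leading term divides it; move -577/40 to the remainder.
  remainder 577/40y - 577/40 ≠ 0; add h_7 = 577/40y - 577/40 to the basis.

The other S-polynomials (S(f_2,f_3), S(f_2,f_4), S(f_3,f_4), S(f_1,h_5), S(f_2,h_5), S(f_3,h_5), S(f_4,h_5), S(f_1,h_6), S(f_2,h_6), S(f_3,h_6), S(f_4,h_6), S(h_5,h_6), S(f_1,h_7), S(f_2,h_7), S(f_3,h_7), S(f_4,h_7), S(h_5,h_7), S(h_6,h_7)) all reduce to 0 modulo the current basis, so we have a Gröbner basis.
Inter-reduce: drop elements whose leading term is divisible by another's, tail-reduce, and make monic.
Reduced Gröbner basis: {x + 4, y - 1}.

A lex Gröbner basis eliminates variables successively. Here y - 1 depends only on y, with roots {1}; lifting each root through the earlier basis elements recovers the full solutions.
  y = 1: the earlier basis element becomes x + 4 = 0, giving x = -4 — point (-4, 1).
Substituting each solution back into the original system confirms all equations vanish.
This is the nonlinear analogue of row-reducing a linear system.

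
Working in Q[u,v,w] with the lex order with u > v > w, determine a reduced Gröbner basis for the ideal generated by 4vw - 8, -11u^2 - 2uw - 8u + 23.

G = {u^2 + 2/11uw + 8/11u - 23/11, vw - 2}

f_1 = 4vw - 8, LT = vw.
f_2 = -11u^2 - 2uw - 8u + 23, LT = u^2.

The S-polynomials (S(f_1,f_2)) all reduce to 0 modulo the current basis, so we have a Gröbner basis.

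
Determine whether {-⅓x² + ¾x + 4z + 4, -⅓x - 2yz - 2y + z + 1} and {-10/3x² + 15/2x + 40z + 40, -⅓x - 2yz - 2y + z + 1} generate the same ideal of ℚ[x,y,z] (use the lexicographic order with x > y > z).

Yes, the ideals are equal.

Since reduced Gröbner bases are canonical representatives of ideals under a given ordering, it suffices to compute and compare them.
Buchberger on the first generating set:
f_1 = -⅓x² + ¾x + 4z + 4, LT = x².
f_2 = -⅓x - 2yz - 2y + z + 1, LT = x.

S(f_1,f_2): lcm = x². S = -6xyz - 6xy + 3xz + ¾x - 12z - 12.
  leading term xyz: subtract (18yz)·f_2 from -6xyz - 6xy + 3xz + ¾x - 12z - 12 → -6xy + 3xz + ¾x + 36y²z² + 36y²z - 18yz² - 18yz - 12z - 12
  leading term xy: subtract (18y)·f_2 from -6xy + 3xz + ¾x + 36y²z² + 36y²z - 18yz² - 18yz - 12z - 12 → 3xz + ¾x + 36y²z² + 72y²z + 36y² - 18yz² - 36yz - 18y - 12z - 12
  leading term xz: subtract (-9z)·f_2 from 3xz + ¾x + 36y²z² + 72y²z + 36y² - 18yz² - 36yz - 18y - 12z - 12 → ¾x + 36y²z² + 72y²z + 36y² - 36yz² - 54yz - 18y + 9z² - 3z - 12
  leading term x: subtract (-9/4)·f_2 from ¾x + 36y²z² + 72y²z + 36y² - 36yz² - 54yz - 18y + 9z² - 3z - 12 → 36y²z² + 72y²z + 36y² - 36yz² - 117/2yz - 45/2y + 9z² - ¾z - 39/4
  leading term y²z²: no divisor's leading term divides it; move 36y²z² to the remainder.
  leading term y²z: no divisor's leading term divides it; move 72y²z to the remainder.
  leading term y²: no divisor's leading term divides it; move 36y² to the remainder.
  leading term yz²: no divisor's leading term divides it; move -36yz² to the remainder.
  leading term yz: no divisor's leading term divides it; move -117/2yz to the remainder.
  leading term y: no divisor's leading term divides it; move -45/2y to the remainder.
  leading term z²: no divisor's leading term divides it; move 9z² to the remainder.
  leading term z: no divisor's leading term divides it; move -¾z to the remainder.
  leading term 1: no divisor's leading term divides it; move -39/4 to the remainder.
  remainder 36y²z² + 72y²z + 36y² - 36yz² - 117/2yz - 45/2y + 9z² - ¾z - 39/4 ≠ 0; add g_3 = 36y²z² + 72y²z + 36y² - 36yz² - 117/2yz - 45/2y + 9z² - ¾z - 39/4 to the basis.

S(f_1,g_3): leading monomials are coprime, so the S-polynomial reduces to 0 (Buchberger's first criterion).
S(f_2,g_3): leading monomials are coprime, so the S-polynomial reduces to 0 (Buchberger's first criterion).
Every S-polynomial of the final basis reduces to 0, so we have a Gröbner basis.
Inter-reduce: drop elements whose leading term is divisible by another's, tail-reduce, and make monic.
Reduced Gröbner basis: {x + 6yz + 6y - 3z - 3, y²z² + 2y²z + y² - yz² - 13/8yz - ⅝y + ¼z² - 1/48z - 13/48}.

Buchberger on the second generating set:
h_1 = -10/3x² + 15/2x + 40z + 40, LT = x².
h_2 = -⅓x - 2yz - 2y + z + 1, LT = x.

S(h_1,h_2): lcm = x². S = -6xyz - 6xy + 3xz + ¾x - 12z - 12.
  leading term xyz: subtract (18yz)·h_2 from -6xyz - 6xy + 3xz + ¾x - 12z - 12 → -6xy + 3xz + ¾x + 36y²z² + 36y²z - 18yz² - 18yz - 12z - 12
  leading term xy: subtract (18y)·h_2 from -6xy + 3xz + ¾x + 36y²z² + 36y²z - 18yz² - 18yz - 12z - 12 → 3xz + ¾x + 36y²z² + 72y²z + 36y² - 18yz² - 36yz - 18y - 12z - 12
  leading term xz: subtract (-9z)·h_2 from 3xz + ¾x + 36y²z² + 72y²z + 36y² - 18yz² - 36yz - 18y - 12z - 12 → ¾x + 36y²z² + 72y²z + 36y² - 36yz² - 54yz - 18y + 9z² - 3z - 12
  leading term x: subtract (-9/4)·h_2 from ¾x + 36y²z² + 72y²z + 36y² - 36yz² - 54yz - 18y + 9z² - 3z - 12 → 36y²z² + 72y²z + 36y² - 36yz² - 117/2yz - 45/2y + 9z² - ¾z - 39/4
  leading term y²z²: no divisor's leading term divides it; move 36y²z² to the remainder.
  leading term y²z: no divisor's leading term divides it; move 72y²z to the remainder.
  leading term y²: no divisor's leading term divides it; move 36y² to the remainder.
  leading term yz²: no divisor's leading term divides it; move -36yz² to the remainder.
  leading term yz: no divisor's leading term divides it; move -117/2yz to the remainder.
  leading term y: no divisor's leading term divides it; move -45/2y to the remainder.
  leading term z²: no divisor's leading term divides it; move 9z² to the remainder.
  leading term z: no divisor's leading term divides it; move -¾z to the remainder.
  leading term 1: no divisor's leading term divides it; move -39/4 to the remainder.
  remainder 36y²z² + 72y²z + 36y² - 36yz² - 117/2yz - 45/2y + 9z² - ¾z - 39/4 ≠ 0; add k_3 = 36y²z² + 72y²z + 36y² - 36yz² - 117/2yz - 45/2y + 9z² - ¾z - 39/4 to the basis.

S(h_1,k_3): leading monomials are coprime, so the S-polynomial reduces to 0 (Buchberger's first criterion).
S(h_2,k_3): leading monomials are coprime, so the S-polynomial reduces to 0 (Buchberger's first criterion).
Every S-polynomial of the final basis reduces to 0, so we have a Gröbner basis.
Inter-reduce: drop elements whose leading term is divisible by another's, tail-reduce, and make monic.
Reduced Gröbner basis: {x + 6yz + 6y - 3z - 3, y²z² + 2y²z + y² - yz² - 13/8yz - ⅝y + ¼z² - 1/48z - 13/48}.

The two bases agree; hence the ideals are identical.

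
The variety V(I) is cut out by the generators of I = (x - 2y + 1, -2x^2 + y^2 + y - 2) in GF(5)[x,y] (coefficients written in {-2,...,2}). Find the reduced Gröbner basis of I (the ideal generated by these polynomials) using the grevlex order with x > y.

G = {y^2 - 2y + 2, x - 2y + 1}

The reduced Gröbner basis is the canonical form of the ideal for this ordering.

f_1 = x - 2y + 1, LT = x.
f_2 = -2x^2 + y^2 + y - 2, LT = x^2.

S(f_1,f_2): lcm = x^2. S = -2xy - 2y^2 + x - 2y - 1.
  reduce S modulo (f_1, f_2):
  remainder -y^2 + 2y - 2 ≠ 0; add g_3 = -y^2 + 2y - 2 to the basis.

The other S-polynomials (S(f_1,g_3), S(f_2,g_3)) all reduce to 0 modulo the current basis, so we have a Gröbner basis.
Inter-reduce: drop elements whose leading term is divisible by another's, tail-reduce, and make monic.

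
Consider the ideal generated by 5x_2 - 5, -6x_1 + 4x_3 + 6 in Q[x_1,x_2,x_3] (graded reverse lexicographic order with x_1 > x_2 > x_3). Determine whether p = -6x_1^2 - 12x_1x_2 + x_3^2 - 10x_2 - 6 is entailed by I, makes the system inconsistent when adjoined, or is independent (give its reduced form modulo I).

First compute the reduced Gröbner basis of I by Buchberger's algorithm.
f_1 = 5x_2 - 5, LT = x_2.
f_2 = -6x_1 + 4x_3 + 6, LT = x_1.

The S-polynomials (S(f_1,f_2)) all reduce to 0 modulo the current basis, so we have a Gröbner basis.
Inter-reduce: drop elements whose leading term is divisible by another's, tail-reduce, and make monic.
Reduced Gröbner basis: {x_1 - 2/3x_3 - 1, x_2 - 1}.
Label its elements g_1 = x_1 - 2/3x_3 - 1, g_2 = x_2 - 1.

Reduce p = -6x_1^2 - 12x_1x_2 + x_3^2 - 10x_2 - 6 modulo G:
  leading term x_1^2: subtract (-6x_1)·g_1 from -6x_1^2 - 12x_1x_2 + x_3^2 - 10x_2 - 6 → -12x_1x_2 - 4x_1x_3 + x_3^2 - 6x_1 - 10x_2 - 6
  leading term x_1x_2: subtract (-12x_2)·g_1 from -12x_1x_2 - 4x_1x_3 + x_3^2 - 6x_1 - 10x_2 - 6 → -4x_1x_3 - 8x_2x_3 + x_3^2 - 6x_1 - 22x_2 - 6
  leading term x_1x_3: subtract (-4x_3)·g_1 from -4x_1x_3 - 8x_2x_3 + x_3^2 - 6x_1 - 22x_2 - 6 → -8x_2x_3 - 5/3x_3^2 - 6x_1 - 22x_2 - 4x_3 - 6
  leading term x_2x_3: subtract (-8x_3)·g_2 from -8x_2x_3 - 5/3x_3^2 - 6x_1 - 22x_2 - 4x_3 - 6 → -5/3x_3^2 - 6x_1 - 22x_2 - 12x_3 - 6
  leading term x_3^2: no divisor's leading term divides it; move -5/3x_3^2 to the remainder.
  leading term x_1: subtract (-6)·g_1 from -6x_1 - 22x_2 - 12x_3 - 6 → -22x_2 - 16x_3 - 12
  leading term x_2: subtract (-22)·g_2 from -22x_2 - 16x_3 - 12 → -16x_3 - 34
  leading term x_3: no divisor's leading term divides it; move -16x_3 to the remainder.
  leading term 1: no divisor's leading term divides it; move -34 to the remainder.
  normal form = -5/3x_3^2 - 16x_3 - 34.
The normal form is nonzero, so p ∉ I. Since p minus its normal form lies in I, I + (p) = I + (r) where r = -5/3x_3^2 - 16x_3 - 34; decide whether this ideal is the whole ring.
Run Buchberger on G together with r (pairs among the g_i already reduce to 0 since G is a Gröbner basis):
g_1 = x_1 - 2/3x_3 - 1, LT = x_1.
g_2 = x_2 - 1, LT = x_2.
r = -5/3x_3^2 - 16x_3 - 34, LT = x_3^2.

The S-polynomials (S(g_1,g_2), S(g_1,r), S(g_2,r)) all reduce to 0 modulo the current basis, so we have a Gröbner basis.
Inter-reduce: drop elements whose leading term is divisible by another's, tail-reduce, and make monic.
Reduced Gröbner basis: {x_3^2 + 48/5x_3 + 102/5, x_1 - 2/3x_3 - 1, x_2 - 1}.
The reduced Gröbner basis of I + (p) is {x_3^2 + 48/5x_3 + 102/5, x_1 - 2/3x_3 - 1, x_2 - 1} ≠ {1}, a proper ideal, so the enlarged system stays consistent: p is independent of I, with normal form -5/3x_3^2 - 16x_3 - 34.

-6x_1^2 - 12x_1x_2 + x_3^2 - 10x_2 - 6 is independent of I; its normal form modulo I is -5/3x_3^2 - 16x_3 - 34.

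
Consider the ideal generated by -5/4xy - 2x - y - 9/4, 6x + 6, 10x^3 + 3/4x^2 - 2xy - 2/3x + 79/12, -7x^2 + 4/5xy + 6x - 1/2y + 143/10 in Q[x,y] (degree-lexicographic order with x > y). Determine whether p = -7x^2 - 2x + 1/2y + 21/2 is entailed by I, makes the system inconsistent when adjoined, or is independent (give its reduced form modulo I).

Adjoining -7x^2 - 2x + 1/2y + 21/2 makes the ideal the whole ring: the system is inconsistent.

First compute the reduced Gröbner basis of I by Buchberger's algorithm.
f_1 = -5/4xy - 2x - y - 9/4, LT = xy.
f_2 = 6x + 6, LT = x.
f_3 = 10x^3 + 3/4x^2 - 2xy - 2/3x + 79/12, LT = x^3.
f_4 = -7x^2 + 4/5xy + 6x - 1/2y + 143/10, LT = x^2.

S(f_1,f_2): lcm = xy. S = 8/5x - 1/5y + 9/5.
  leading term x: subtract (4/15)·f_2 from 8/5x - 1/5y + 9/5 → -1/5y + 1/5
  leading term y: no divisor's leading term divides it; move -1/5y to the remainder.
  leading term 1: no divisor's leading term divides it; move 1/5 to the remainder.
  remainder -1/5y + 1/5 ≠ 0; add h_5 = -1/5y + 1/5 to the basis.

S(f_1,f_3): lcm = x^3y. S = 8/5x^3 + 29/40x^2y + 1/5xy^2 + 9/5x^2 + 1/15xy - 79/120y.
  leading term x^3: subtract (4/15x^2)·f_2 from 8/5x^3 + 29/40x^2y + 1/5xy^2 + 9/5x^2 + 1/15xy - 79/120y → 29/40x^2y + 1/5xy^2 + 1/5x^2 + 1/15xy - 79/120y
  leading term x^2y: subtract (-29/50x)·f_1 from 29/40x^2y + 1/5xy^2 + 1/5x^2 + 1/15xy - 79/120y → 1/5xy^2 - 24/25x^2 - 77/150xy - 261/200x - 79/120y
  leading term xy^2: subtract (-4/25y)·f_1 from 1/5xy^2 - 24/25x^2 - 77/150xy - 261/200x - 79/120y → -24/25x^2 - 5/6xy - 4/25y^2 - 261/200x - 611/600y
  leading term x^2: subtract (-4/25x)·f_2 from -24/25x^2 - 5/6xy - 4/25y^2 - 261/200x - 611/600y → -5/6xy - 4/25y^2 - 69/200x - 611/600y
  leading term xy: subtract (2/3)·f_1 from -5/6xy - 4/25y^2 - 69/200x - 611/600y → -4/25y^2 + 593/600x - 211/600y + 3/2
  leading term y^2: subtract (4/5y)·h_5 from -4/25y^2 + 593/600x - 211/600y + 3/2 → 593/600x - 307/600y + 3/2
  leading term x: subtract (593/3600)·f_2 from 593/600x - 307/600y + 3/2 → -307/600y + 307/600
  leading term y: subtract (307/120)·h_5 from -307/600y + 307/600 → 0
  remainder 0.

S(f_1,f_4): lcm = x^2y. S = 4/35xy^2 + 8/5x^2 + 58/35xy - 1/14y^2 + 9/5x + 143/70y.
  leading term xy^2: subtract (-16/175y)·f_1 from 4/35xy^2 + 8/5x^2 + 58/35xy - 1/14y^2 + 9/5x + 143/70y → 8/5x^2 + 258/175xy - 57/350y^2 + 9/5x + 643/350y
  leading term x^2: subtract (4/15x)·f_2 from 8/5x^2 + 258/175xy - 57/350y^2 + 9/5x + 643/350y → 258/175xy - 57/350y^2 + 1/5x + 643/350y
  leading term xy: subtract (-1032/875)·f_1 from 258/175xy - 57/350y^2 + 1/5x + 643/350y → -57/350y^2 - 1889/875x + 1151/1750y - 2322/875
  leading term y^2: subtract (57/70y)·h_5 from -57/350y^2 - 1889/875x + 1151/1750y - 2322/875 → -1889/875x + 433/875y - 2322/875
  leading term x: subtract (-1889/5250)·f_2 from -1889/875x + 433/875y - 2322/875 → 433/875y - 433/875
  leading term y: subtract (-433/175)·h_5 from 433/875y - 433/875 → 0
  remainder 0.

S(f_2,f_3): lcm = x^3. S = 37/40x^2 + 1/5xy + 1/15x - 79/120.
  leading term x^2: subtract (37/240x)·f_2 from 37/40x^2 + 1/5xy + 1/15x - 79/120 → 1/5xy - 103/120x - 79/120
  leading term xy: subtract (-4/25)·f_1 from 1/5xy - 103/120x - 79/120 → -707/600x - 4/25y - 611/600
  leading term x: subtract (-707/3600)·f_2 from -707/600x - 4/25y - 611/600 → -4/25y + 4/25
  leading term y: subtract (4/5)·h_5 from -4/25y + 4/25 → 0
  remainder 0.

S(f_2,f_4): lcm = x^2. S = 4/35xy + 13/7x - 1/14y + 143/70.
  leading term xy: subtract (-16/175)·f_1 from 4/35xy + 13/7x - 1/14y + 143/70 → 293/175x - 57/350y + 643/350
  leading term x: subtract (293/1050)·f_2 from 293/175x - 57/350y + 643/350 → -57/350y + 57/350
  leading term y: subtract (57/70)·h_5 from -57/350y + 57/350 → 0
  remainder 0.

S(f_3,f_4): lcm = x^3. S = 4/35x^2y + 261/280x^2 - 19/70xy + 83/42x + 79/120.
  leading term x^2y: subtract (-16/175x)·f_1 from 4/35x^2y + 261/280x^2 - 19/70xy + 83/42x + 79/120 → 1049/1400x^2 - 127/350xy + 1859/1050x + 79/120
  leading term x^2: subtract (1049/8400x)·f_2 from 1049/1400x^2 - 127/350xy + 1859/1050x + 79/120 → -127/350xy + 4289/4200x + 79/120
  leading term xy: subtract (254/875)·f_1 from -127/350xy + 4289/4200x + 79/120 → 33637/21000x + 254/875y + 27541/21000
  leading term x: subtract (33637/126000)·f_2 from 33637/21000x + 254/875y + 27541/21000 → 254/875y - 254/875
  leading term y: subtract (-254/175)·h_5 from 254/875y - 254/875 → 0
  remainder 0.

S(f_1,h_5): lcm = xy. S = 13/5x + 4/5y + 9/5.
  leading term x: subtract (13/30)·f_2 from 13/5x + 4/5y + 9/5 → 4/5y - 4/5
  leading term y: subtract (-4)·h_5 from 4/5y - 4/5 → 0
  remainder 0.

S(f_2,h_5): leading monomials are coprime, so the S-polynomial reduces to 0 (Buchberger's first criterion).
S(f_3,h_5): leading monomials are coprime, so the S-polynomial reduces to 0 (Buchberger's first criterion).
S(f_4,h_5): leading monomials are coprime, so the S-polynomial reduces to 0 (Buchberger's first criterion).
Every S-polynomial of the final basis reduces to 0, so we have a Gröbner basis.
Inter-reduce: drop elements whose leading term is divisible by another's, tail-reduce, and make monic.
Reduced Gröbner basis: {x + 1, y - 1}.
Label its elements g_1 = x + 1, g_2 = y - 1.

Reduce p = -7x^2 - 2x + 1/2y + 21/2 modulo G:
  leading term x^2: subtract (-7x)·g_1 from -7x^2 - 2x + 1/2y + 21/2 → 5x + 1/2y + 21/2
  leading term x: subtract (5)·g_1 from 5x + 1/2y + 21/2 → 1/2y + 11/2
  leading term y: subtract (1/2)·g_2 from 1/2y + 11/2 → 6
  leading term 1: no divisor's leading term divides it; move 6 to the remainder.
  normal form = 6.
The normal form is nonzero, so p ∉ I. Since p minus its normal form lies in I, I + (p) = I + (r) where r = 6; decide whether this ideal is the whole ring.
Here r = 6 is a nonzero constant, hence a unit: 1 ∈ I + (p), the Gröbner basis of I + (p) is {1}, and the enlarged system has no common solution — adjoining p is inconsistent.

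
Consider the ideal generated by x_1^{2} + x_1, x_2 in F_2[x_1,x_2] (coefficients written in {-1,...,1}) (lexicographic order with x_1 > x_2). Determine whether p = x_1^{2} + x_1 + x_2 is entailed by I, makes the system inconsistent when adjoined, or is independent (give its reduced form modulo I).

First compute the reduced Gröbner basis of I by Buchberger's algorithm.
f_1 = x_1^{2} + x_1, LT = x_1^{2}.
f_2 = x_2, LT = x_2.

The S-polynomials (S(f_1,f_2)) all reduce to 0 modulo the current basis, so we have a Gröbner basis.
Inter-reduce: drop elements whose leading term is divisible by another's, tail-reduce, and make monic.
Reduced Gröbner basis: {x_1^{2} + x_1, x_2}.
Label its elements g_1 = x_1^{2} + x_1, g_2 = x_2.

Reduce p = x_1^{2} + x_1 + x_2 modulo G:
  leading term x_1^{2}: subtract (1)·g_1 from x_1^{2} + x_1 + x_2 → x_2
  leading term x_2: subtract (1)·g_2 from x_2 → 0
  normal form = 0.
Since the normal form is 0, p ∈ I.

x_1^{2} + x_1 + x_2 lies in I (it reduces to 0).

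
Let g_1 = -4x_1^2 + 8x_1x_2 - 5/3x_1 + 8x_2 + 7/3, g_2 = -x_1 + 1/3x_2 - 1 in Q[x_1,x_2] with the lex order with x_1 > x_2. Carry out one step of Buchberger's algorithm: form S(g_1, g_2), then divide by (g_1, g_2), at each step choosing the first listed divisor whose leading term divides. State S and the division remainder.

S(g_1, g_2) = -5/3x_1x_2 - 7/12x_1 - 2x_2 - 7/12; remainder on division = -5/9x_2^2 - 19/36x_2.

lcm(LM(g_1), LM(g_2)) = x_1^2.
S = (lcm/LT(g_1))·g_1 − (lcm/LT(g_2))·g_2 = -5/3x_1x_2 - 7/12x_1 - 2x_2 - 7/12.
Reduce S modulo (g_1, g_2) in that order:
  leading term x_1x_2: subtract (5/3x_2)·g_2 from -5/3x_1x_2 - 7/12x_1 - 2x_2 - 7/12 → -7/12x_1 - 5/9x_2^2 - 1/3x_2 - 7/12
  leading term x_1: subtract (7/12)·g_2 from -7/12x_1 - 5/9x_2^2 - 1/3x_2 - 7/12 → -5/9x_2^2 - 19/36x_2
  leading term x_2^2: no divisor's leading term divides it; move -5/9x_2^2 to the remainder.
  leading term x_2: no divisor's leading term divides it; move -19/36x_2 to the remainder.
The remainder -5/9x_2^2 - 19/36x_2 is nonzero, so it would be added as the next basis element.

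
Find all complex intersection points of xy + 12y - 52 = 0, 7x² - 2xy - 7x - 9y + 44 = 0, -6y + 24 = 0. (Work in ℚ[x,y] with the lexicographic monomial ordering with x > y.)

Compute a lex Gröbner basis by Buchberger's algorithm.
f_1 = xy + 12y - 52, LT = xy.
f_2 = 7x² - 2xy - 7x - 9y + 44, LT = x².
f_3 = -6y + 24, LT = y.

S(f_1,f_2): lcm = x²y. S = 2/7xy² + 13xy - 52x + 9/7y² - 44/7y.
  leading term xy²: subtract (2/7y)·f_1 from 2/7xy² + 13xy - 52x + 9/7y² - 44/7y → 13xy - 52x - 15/7y² + 60/7y
  leading term xy: subtract (13)·f_1 from 13xy - 52x - 15/7y² + 60/7y → -52x - 15/7y² - 1032/7y + 676
  leading term x: no divisor's leading term divides it; move -52x to the remainder.
  leading term y²: subtract (5/14y)·f_3 from -15/7y² - 1032/7y + 676 → -156y + 676
  leading term y: subtract (26)·f_3 from -156y + 676 → 52
  leading term 1: no divisor's leading term divides it; move 52 to the remainder.
  remainder -52x + 52 ≠ 0; add h_4 = -52x + 52 to the basis.

S(f_1,f_3): lcm = xy. S = 4x + 12y - 52.
  leading term x: subtract (-1/13)·h_4 from 4x + 12y - 52 → 12y - 48
  leading term y: subtract (-2)·f_3 from 12y - 48 → 0
  remainder 0.

S(f_2,f_3): leading monomials are coprime, so the S-polynomial reduces to 0 (Buchberger's first criterion).
S(f_1,h_4): lcm = xy. S = 13y - 52.
  leading term y: subtract (-13/6)·f_3 from 13y - 52 → 0
  remainder 0.

S(f_2,h_4): lcm = x². S = -2/7xy - 9/7y + 44/7.
  leading term xy: subtract (-2/7)·f_1 from -2/7xy - 9/7y + 44/7 → 15/7y - 60/7
  leading term y: subtract (-5/14)·f_3 from 15/7y - 60/7 → 0
  remainder 0.

S(f_3,h_4): leading monomials are coprime, so the S-polynomial reduces to 0 (Buchberger's first criterion).
Every S-polynomial of the final basis reduces to 0, so we have a Gröbner basis.
Inter-reduce: drop elements whose leading term is divisible by another's, tail-reduce, and make monic.
Reduced Gröbner basis: {x - 1, y - 4}.

A lex Gröbner basis eliminates variables successively. Here y - 4 depends only on y, with roots {4}; lifting each root through the earlier basis elements recovers the full solutions.
  y = 4: the earlier basis element becomes x - 1 = 0, giving x = 1 — point (1, 4).

{(1, 4)}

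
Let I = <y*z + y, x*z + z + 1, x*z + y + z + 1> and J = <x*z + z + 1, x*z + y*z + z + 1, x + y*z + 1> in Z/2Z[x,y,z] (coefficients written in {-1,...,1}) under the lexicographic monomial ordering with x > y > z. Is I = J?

No, the ideals differ.

Since reduced Gröbner bases are canonical representatives of ideals under a given ordering, it suffices to compute and compare them.
Buchberger on the first generating set:
f_1 = y*z + y, LT = y*z.
f_2 = x*z + z + 1, LT = x*z.
f_3 = x*z + y + z + 1, LT = x*z.

S(f_1,f_2): lcm = x*y*z. S = x*y + y*z + y.
  reduce S modulo (f_1, f_2, f_3):
  remainder x*y ≠ 0; add g_4 = x*y to the basis.

S(f_1,f_3): lcm = x*y*z. S = x*y + y**2 + y*z + y.
  reduce S modulo (f_1, f_2, f_3, g_4):
  remainder y**2 ≠ 0; add g_5 = y**2 to the basis.

S(f_2,f_3): lcm = x*z. S = y.
  reduce S modulo (f_1, f_2, f_3, g_4, g_5):
  remainder y ≠ 0; add g_6 = y to the basis.

The other S-polynomials (S(f_1,g_4), S(f_2,g_4), S(f_3,g_4), S(f_1,g_5), S(f_2,g_5), S(f_3,g_5), S(g_4,g_5), S(f_1,g_6), S(f_2,g_6), S(f_3,g_6), S(g_4,g_6), S(g_5,g_6)) all reduce to 0 modulo the current basis, so we have a Gröbner basis.
Inter-reduce: drop elements whose leading term is divisible by another's, tail-reduce, and make monic.
Reduced Gröbner basis: {x*z + z + 1, y}.

Buchberger on the second generating set:
h_1 = x*z + z + 1, LT = x*z.
h_2 = x*z + y*z + z + 1, LT = x*z.
h_3 = x + y*z + 1, LT = x.

S(h_1,h_2): lcm = x*z. S = y*z.
  reduce S modulo (h_1, h_2, h_3):
  remainder y*z ≠ 0; add k_4 = y*z to the basis.

S(h_1,h_3): lcm = x*z. S = y*z**2 + 1.
  reduce S modulo (h_1, h_2, h_3, k_4):
  remainder 1 ≠ 0; add k_5 = 1 to the basis.

The other S-polynomials (S(h_2,h_3), S(h_1,k_4), S(h_2,k_4), S(h_3,k_4), S(h_1,k_5), S(h_2,k_5), S(h_3,k_5), S(k_4,k_5)) all reduce to 0 modulo the current basis, so we have a Gröbner basis.
Inter-reduce: drop elements whose leading term is divisible by another's, tail-reduce, and make monic.
Reduced Gröbner basis: {1}.

The bases are distinct; the ideals are different.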